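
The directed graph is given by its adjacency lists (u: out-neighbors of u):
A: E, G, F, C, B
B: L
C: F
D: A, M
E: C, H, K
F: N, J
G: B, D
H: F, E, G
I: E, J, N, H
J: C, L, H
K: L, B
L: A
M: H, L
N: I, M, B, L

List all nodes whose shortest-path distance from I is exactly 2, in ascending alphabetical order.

Level 0: I
Level 1: E, H, J, N
Level 2: B, C, F, G, K, L, M
Level 3: A, D

B, C, F, G, K, L, M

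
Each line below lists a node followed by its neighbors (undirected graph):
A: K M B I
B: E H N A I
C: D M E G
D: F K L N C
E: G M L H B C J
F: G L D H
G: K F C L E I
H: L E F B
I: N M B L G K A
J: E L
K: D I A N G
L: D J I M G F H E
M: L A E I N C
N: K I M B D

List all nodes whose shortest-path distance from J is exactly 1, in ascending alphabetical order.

E, L

Level 0: J
Level 1: E, L
Level 2: B, C, D, F, G, H, I, M
Level 3: A, K, N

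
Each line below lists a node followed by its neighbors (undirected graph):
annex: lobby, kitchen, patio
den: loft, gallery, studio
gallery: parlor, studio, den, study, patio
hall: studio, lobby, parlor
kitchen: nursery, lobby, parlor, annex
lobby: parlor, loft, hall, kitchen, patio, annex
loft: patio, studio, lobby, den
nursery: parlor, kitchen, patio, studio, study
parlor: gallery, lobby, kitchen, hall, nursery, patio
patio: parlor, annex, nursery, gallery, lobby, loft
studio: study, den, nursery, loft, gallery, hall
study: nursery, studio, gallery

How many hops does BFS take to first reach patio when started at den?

Level 0: den
Level 1: gallery, loft, studio
Level 2: hall, lobby, nursery, parlor, patio, study
Level 3: annex, kitchen
patio first appears at level 2.

2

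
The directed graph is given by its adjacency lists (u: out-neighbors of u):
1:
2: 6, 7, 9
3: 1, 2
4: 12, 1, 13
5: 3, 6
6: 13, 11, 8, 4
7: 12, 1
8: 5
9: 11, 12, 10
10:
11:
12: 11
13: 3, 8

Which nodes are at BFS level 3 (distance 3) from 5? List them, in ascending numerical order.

7, 9, 12

Level 0: 5
Level 1: 3, 6
Level 2: 1, 2, 4, 8, 11, 13
Level 3: 7, 9, 12
Level 4: 10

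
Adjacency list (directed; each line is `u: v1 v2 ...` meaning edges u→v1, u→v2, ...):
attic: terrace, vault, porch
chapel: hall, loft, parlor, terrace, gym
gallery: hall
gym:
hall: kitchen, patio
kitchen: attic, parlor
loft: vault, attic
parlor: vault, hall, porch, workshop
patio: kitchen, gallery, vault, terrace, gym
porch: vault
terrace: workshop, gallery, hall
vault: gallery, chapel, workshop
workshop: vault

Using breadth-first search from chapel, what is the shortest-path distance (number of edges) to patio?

Level 0: chapel
Level 1: gym, hall, loft, parlor, terrace
Level 2: attic, gallery, kitchen, patio, porch, vault, workshop
patio first appears at level 2.

2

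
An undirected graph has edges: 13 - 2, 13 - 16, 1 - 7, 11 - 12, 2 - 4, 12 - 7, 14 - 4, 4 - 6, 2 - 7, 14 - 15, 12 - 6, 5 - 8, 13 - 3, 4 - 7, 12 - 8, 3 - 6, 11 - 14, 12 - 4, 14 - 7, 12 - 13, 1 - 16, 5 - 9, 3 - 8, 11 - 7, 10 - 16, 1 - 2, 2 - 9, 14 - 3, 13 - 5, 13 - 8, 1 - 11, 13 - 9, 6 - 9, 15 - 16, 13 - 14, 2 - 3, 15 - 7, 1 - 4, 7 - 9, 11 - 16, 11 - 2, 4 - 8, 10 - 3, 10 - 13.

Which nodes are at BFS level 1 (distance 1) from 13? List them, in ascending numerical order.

2, 3, 5, 8, 9, 10, 12, 14, 16

Level 0: 13
Level 1: 2, 3, 5, 8, 9, 10, 12, 14, 16
Level 2: 1, 4, 6, 7, 11, 15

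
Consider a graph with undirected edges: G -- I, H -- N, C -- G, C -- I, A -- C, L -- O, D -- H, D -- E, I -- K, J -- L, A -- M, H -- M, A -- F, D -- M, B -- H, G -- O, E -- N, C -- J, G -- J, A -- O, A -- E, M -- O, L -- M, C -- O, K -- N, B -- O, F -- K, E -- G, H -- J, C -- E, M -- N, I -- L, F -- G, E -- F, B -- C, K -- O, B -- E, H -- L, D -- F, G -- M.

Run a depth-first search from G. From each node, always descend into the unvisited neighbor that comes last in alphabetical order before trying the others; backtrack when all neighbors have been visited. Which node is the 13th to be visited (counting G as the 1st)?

C

Visit G
G → O
O → M
M → N
N → K
K → I
I → L
L → J
J → H
H → D
D → F
F → E
E → C
C → B
C → A

Visit order: G, O, M, N, K, I, L, J, H, D, F, E, C, B, A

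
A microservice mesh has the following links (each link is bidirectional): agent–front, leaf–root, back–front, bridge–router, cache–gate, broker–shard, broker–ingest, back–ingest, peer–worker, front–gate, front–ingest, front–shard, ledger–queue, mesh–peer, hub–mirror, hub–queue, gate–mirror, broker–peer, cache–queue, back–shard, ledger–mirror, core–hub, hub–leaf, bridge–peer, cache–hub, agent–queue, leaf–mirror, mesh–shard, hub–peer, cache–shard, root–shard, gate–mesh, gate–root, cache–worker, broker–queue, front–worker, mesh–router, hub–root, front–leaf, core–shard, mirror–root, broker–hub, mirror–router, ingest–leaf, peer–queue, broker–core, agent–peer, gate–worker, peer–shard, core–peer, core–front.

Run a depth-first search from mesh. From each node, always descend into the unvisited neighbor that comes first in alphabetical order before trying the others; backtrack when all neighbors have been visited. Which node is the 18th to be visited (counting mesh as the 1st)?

ledger

Visit mesh
mesh → gate
gate → cache
cache → hub
hub → broker
broker → core
core → front
front → agent
agent → peer
peer → bridge
bridge → router
router → mirror
mirror → leaf
leaf → ingest
ingest → back
back → shard
shard → root
mirror → ledger
ledger → queue
peer → worker

Visit order: mesh, gate, cache, hub, broker, core, front, agent, peer, bridge, router, mirror, leaf, ingest, back, shard, root, ledger, queue, worker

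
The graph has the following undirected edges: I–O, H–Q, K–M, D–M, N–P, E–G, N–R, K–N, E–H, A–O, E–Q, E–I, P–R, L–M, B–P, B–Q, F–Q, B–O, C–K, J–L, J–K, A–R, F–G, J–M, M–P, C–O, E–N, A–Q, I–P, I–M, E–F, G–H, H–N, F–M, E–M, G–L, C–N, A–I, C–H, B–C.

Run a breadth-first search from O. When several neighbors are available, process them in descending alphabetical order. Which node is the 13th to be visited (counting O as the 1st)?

R

Visit O; enqueue I, C, B, A → queue [I, C, B, A]
Visit I; enqueue P, M, E → queue [C, B, A, P, M, E]
Visit C; enqueue N, K, H → queue [B, A, P, M, E, N, K, H]
Visit B; enqueue Q → queue [A, P, M, E, N, K, H, Q]
Visit A; enqueue R → queue [P, M, E, N, K, H, Q, R]
Visit P → queue [M, E, N, K, H, Q, R]
Visit M; enqueue L, J, F, D → queue [E, N, K, H, Q, R, L, J, F, D]
Visit E; enqueue G → queue [N, K, H, Q, R, L, J, F, D, G]
Visit N → queue [K, H, Q, R, L, J, F, D, G]
Visit K → queue [H, Q, R, L, J, F, D, G]
Visit H → queue [Q, R, L, J, F, D, G]
Visit Q → queue [R, L, J, F, D, G]
Visit R → queue [L, J, F, D, G]
Visit L → queue [J, F, D, G]
Visit J → queue [F, D, G]
Visit F → queue [D, G]
Visit D → queue [G]
Visit G → queue []

Visit order: O, I, C, B, A, P, M, E, N, K, H, Q, R, L, J, F, D, G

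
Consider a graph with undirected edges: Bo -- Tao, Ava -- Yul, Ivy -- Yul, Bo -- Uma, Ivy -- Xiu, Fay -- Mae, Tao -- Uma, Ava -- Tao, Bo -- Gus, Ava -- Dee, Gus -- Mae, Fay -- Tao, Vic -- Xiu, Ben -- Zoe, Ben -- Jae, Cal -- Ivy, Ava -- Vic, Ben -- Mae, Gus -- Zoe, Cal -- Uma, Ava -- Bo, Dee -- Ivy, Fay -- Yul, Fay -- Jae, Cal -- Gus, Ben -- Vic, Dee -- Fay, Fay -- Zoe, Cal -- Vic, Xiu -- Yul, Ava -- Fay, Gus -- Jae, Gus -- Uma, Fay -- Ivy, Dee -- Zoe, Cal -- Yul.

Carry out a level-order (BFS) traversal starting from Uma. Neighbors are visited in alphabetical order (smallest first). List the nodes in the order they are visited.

Uma Bo Cal Gus Tao Ava Ivy Vic Yul Jae Mae Zoe Fay Dee Xiu Ben

Visit Uma; enqueue Bo, Cal, Gus, Tao → queue [Bo, Cal, Gus, Tao]
Visit Bo; enqueue Ava → queue [Cal, Gus, Tao, Ava]
Visit Cal; enqueue Ivy, Vic, Yul → queue [Gus, Tao, Ava, Ivy, Vic, Yul]
Visit Gus; enqueue Jae, Mae, Zoe → queue [Tao, Ava, Ivy, Vic, Yul, Jae, Mae, Zoe]
Visit Tao; enqueue Fay → queue [Ava, Ivy, Vic, Yul, Jae, Mae, Zoe, Fay]
Visit Ava; enqueue Dee → queue [Ivy, Vic, Yul, Jae, Mae, Zoe, Fay, Dee]
Visit Ivy; enqueue Xiu → queue [Vic, Yul, Jae, Mae, Zoe, Fay, Dee, Xiu]
Visit Vic; enqueue Ben → queue [Yul, Jae, Mae, Zoe, Fay, Dee, Xiu, Ben]
Visit Yul → queue [Jae, Mae, Zoe, Fay, Dee, Xiu, Ben]
Visit Jae → queue [Mae, Zoe, Fay, Dee, Xiu, Ben]
Visit Mae → queue [Zoe, Fay, Dee, Xiu, Ben]
Visit Zoe → queue [Fay, Dee, Xiu, Ben]
Visit Fay → queue [Dee, Xiu, Ben]
Visit Dee → queue [Xiu, Ben]
Visit Xiu → queue [Ben]
Visit Ben → queue []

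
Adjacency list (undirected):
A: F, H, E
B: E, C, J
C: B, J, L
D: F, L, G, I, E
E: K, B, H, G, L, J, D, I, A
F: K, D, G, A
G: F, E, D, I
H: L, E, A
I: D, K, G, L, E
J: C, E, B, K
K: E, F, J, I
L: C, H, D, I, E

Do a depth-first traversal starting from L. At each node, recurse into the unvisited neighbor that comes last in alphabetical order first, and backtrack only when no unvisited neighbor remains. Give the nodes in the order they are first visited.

Visit L
L → I
I → K
K → J
J → E
E → H
H → A
A → F
F → G
G → D
E → B
B → C

L → I → K → J → E → H → A → F → G → D → B → C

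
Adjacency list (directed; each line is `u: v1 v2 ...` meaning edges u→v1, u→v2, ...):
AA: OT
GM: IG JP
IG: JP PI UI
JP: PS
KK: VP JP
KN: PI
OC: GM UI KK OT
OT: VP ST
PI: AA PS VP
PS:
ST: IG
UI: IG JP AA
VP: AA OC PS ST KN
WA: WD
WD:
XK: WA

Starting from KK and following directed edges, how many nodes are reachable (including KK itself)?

BFS from KK visits: KK, JP, VP, PS, AA, KN, OC, ST, OT, PI, GM, UI, IG
Reachable nodes: 13 of 16 total.

13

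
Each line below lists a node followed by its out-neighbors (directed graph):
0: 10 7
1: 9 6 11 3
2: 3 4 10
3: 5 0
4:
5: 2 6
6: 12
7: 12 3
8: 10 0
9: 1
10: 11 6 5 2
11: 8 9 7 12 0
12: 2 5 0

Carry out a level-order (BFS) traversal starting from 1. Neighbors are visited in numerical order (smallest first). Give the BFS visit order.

1 -> 3 -> 6 -> 9 -> 11 -> 0 -> 5 -> 12 -> 7 -> 8 -> 10 -> 2 -> 4

Visit 1; enqueue 3, 6, 9, 11 → queue [3, 6, 9, 11]
Visit 3; enqueue 0, 5 → queue [6, 9, 11, 0, 5]
Visit 6; enqueue 12 → queue [9, 11, 0, 5, 12]
Visit 9 → queue [11, 0, 5, 12]
Visit 11; enqueue 7, 8 → queue [0, 5, 12, 7, 8]
Visit 0; enqueue 10 → queue [5, 12, 7, 8, 10]
Visit 5; enqueue 2 → queue [12, 7, 8, 10, 2]
Visit 12 → queue [7, 8, 10, 2]
Visit 7 → queue [8, 10, 2]
Visit 8 → queue [10, 2]
Visit 10 → queue [2]
Visit 2; enqueue 4 → queue [4]
Visit 4 → queue []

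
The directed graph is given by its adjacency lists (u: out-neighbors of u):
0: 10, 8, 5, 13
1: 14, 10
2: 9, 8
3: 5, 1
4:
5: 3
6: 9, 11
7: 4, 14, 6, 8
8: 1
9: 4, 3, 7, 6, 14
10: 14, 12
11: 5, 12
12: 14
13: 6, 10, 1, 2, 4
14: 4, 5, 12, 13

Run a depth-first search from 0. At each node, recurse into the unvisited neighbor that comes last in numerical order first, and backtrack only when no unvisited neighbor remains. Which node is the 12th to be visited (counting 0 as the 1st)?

Visit 0
0 → 13
13 → 10
10 → 14
14 → 12
14 → 5
5 → 3
3 → 1
14 → 4
13 → 6
6 → 11
6 → 9
9 → 7
7 → 8
13 → 2

Visit order: 0, 13, 10, 14, 12, 5, 3, 1, 4, 6, 11, 9, 7, 8, 2

9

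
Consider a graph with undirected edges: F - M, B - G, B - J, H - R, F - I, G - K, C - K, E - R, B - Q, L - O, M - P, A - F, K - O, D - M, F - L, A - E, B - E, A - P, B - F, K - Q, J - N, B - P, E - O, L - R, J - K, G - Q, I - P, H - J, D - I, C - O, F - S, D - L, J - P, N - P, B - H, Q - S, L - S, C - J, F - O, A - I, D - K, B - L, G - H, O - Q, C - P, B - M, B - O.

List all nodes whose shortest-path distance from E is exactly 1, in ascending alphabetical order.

A, B, O, R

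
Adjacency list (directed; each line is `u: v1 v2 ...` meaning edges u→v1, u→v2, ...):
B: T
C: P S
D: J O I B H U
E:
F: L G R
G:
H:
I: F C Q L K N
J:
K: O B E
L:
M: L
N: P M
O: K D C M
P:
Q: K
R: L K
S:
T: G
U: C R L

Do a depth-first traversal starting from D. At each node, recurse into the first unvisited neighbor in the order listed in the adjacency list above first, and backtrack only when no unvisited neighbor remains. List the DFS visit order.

D → J → O → K → B → T → G → E → C → P → S → M → L → I → F → R → Q → N → H → U

Visit D
D → J
D → O
O → K
K → B
B → T
T → G
K → E
O → C
C → P
C → S
O → M
M → L
D → I
I → F
F → R
I → Q
I → N
D → H
D → U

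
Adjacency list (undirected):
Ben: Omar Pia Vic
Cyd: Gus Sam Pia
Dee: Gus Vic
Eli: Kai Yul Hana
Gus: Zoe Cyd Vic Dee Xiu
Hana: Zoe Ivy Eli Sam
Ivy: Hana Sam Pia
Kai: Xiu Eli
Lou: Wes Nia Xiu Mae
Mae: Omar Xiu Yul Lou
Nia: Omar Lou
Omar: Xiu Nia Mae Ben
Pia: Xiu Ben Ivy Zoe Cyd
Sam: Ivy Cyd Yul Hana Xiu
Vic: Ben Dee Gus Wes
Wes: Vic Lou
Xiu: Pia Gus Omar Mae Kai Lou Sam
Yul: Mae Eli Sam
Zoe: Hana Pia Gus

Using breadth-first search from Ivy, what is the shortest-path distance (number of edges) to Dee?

4

Level 0: Ivy
Level 1: Hana, Pia, Sam
Level 2: Ben, Cyd, Eli, Xiu, Yul, Zoe
Level 3: Gus, Kai, Lou, Mae, Omar, Vic
Level 4: Dee, Nia, Wes
Dee first appears at level 4.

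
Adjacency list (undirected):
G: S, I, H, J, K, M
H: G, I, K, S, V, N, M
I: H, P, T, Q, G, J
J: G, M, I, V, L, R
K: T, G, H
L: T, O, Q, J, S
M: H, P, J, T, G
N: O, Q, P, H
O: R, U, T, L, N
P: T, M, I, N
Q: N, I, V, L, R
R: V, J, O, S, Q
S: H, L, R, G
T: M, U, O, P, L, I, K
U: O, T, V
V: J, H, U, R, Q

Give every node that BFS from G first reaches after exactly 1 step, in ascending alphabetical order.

H, I, J, K, M, S

Level 0: G
Level 1: H, I, J, K, M, S
Level 2: L, N, P, Q, R, T, V
Level 3: O, U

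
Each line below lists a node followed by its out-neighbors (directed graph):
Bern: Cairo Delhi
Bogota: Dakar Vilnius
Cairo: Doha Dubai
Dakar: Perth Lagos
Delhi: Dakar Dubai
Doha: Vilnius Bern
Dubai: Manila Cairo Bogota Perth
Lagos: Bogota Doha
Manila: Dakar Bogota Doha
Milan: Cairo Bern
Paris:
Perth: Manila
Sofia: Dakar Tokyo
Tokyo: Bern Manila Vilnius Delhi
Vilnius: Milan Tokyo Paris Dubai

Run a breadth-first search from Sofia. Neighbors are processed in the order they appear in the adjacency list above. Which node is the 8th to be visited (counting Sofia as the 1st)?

Visit Sofia; enqueue Dakar, Tokyo → queue [Dakar, Tokyo]
Visit Dakar; enqueue Perth, Lagos → queue [Tokyo, Perth, Lagos]
Visit Tokyo; enqueue Bern, Manila, Vilnius, Delhi → queue [Perth, Lagos, Bern, Manila, Vilnius, Delhi]
Visit Perth → queue [Lagos, Bern, Manila, Vilnius, Delhi]
Visit Lagos; enqueue Bogota, Doha → queue [Bern, Manila, Vilnius, Delhi, Bogota, Doha]
Visit Bern; enqueue Cairo → queue [Manila, Vilnius, Delhi, Bogota, Doha, Cairo]
Visit Manila → queue [Vilnius, Delhi, Bogota, Doha, Cairo]
Visit Vilnius; enqueue Milan, Paris, Dubai → queue [Delhi, Bogota, Doha, Cairo, Milan, Paris, Dubai]
Visit Delhi → queue [Bogota, Doha, Cairo, Milan, Paris, Dubai]
Visit Bogota → queue [Doha, Cairo, Milan, Paris, Dubai]
Visit Doha → queue [Cairo, Milan, Paris, Dubai]
Visit Cairo → queue [Milan, Paris, Dubai]
Visit Milan → queue [Paris, Dubai]
Visit Paris → queue [Dubai]
Visit Dubai → queue []

Visit order: Sofia, Dakar, Tokyo, Perth, Lagos, Bern, Manila, Vilnius, Delhi, Bogota, Doha, Cairo, Milan, Paris, Dubai

Vilnius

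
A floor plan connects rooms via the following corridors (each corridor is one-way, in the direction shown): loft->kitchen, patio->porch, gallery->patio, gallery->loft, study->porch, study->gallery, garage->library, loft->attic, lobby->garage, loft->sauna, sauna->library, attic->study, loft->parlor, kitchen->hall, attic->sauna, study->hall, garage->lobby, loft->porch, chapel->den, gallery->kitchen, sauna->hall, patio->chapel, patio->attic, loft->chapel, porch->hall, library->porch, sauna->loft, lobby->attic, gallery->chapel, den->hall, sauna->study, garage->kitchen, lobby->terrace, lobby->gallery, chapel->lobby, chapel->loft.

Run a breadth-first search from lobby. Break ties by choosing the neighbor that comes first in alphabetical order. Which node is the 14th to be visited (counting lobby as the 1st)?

Visit lobby; enqueue attic, gallery, garage, terrace → queue [attic, gallery, garage, terrace]
Visit attic; enqueue sauna, study → queue [gallery, garage, terrace, sauna, study]
Visit gallery; enqueue chapel, kitchen, loft, patio → queue [garage, terrace, sauna, study, chapel, kitchen, loft, patio]
Visit garage; enqueue library → queue [terrace, sauna, study, chapel, kitchen, loft, patio, library]
Visit terrace → queue [sauna, study, chapel, kitchen, loft, patio, library]
Visit sauna; enqueue hall → queue [study, chapel, kitchen, loft, patio, library, hall]
Visit study; enqueue porch → queue [chapel, kitchen, loft, patio, library, hall, porch]
Visit chapel; enqueue den → queue [kitchen, loft, patio, library, hall, porch, den]
Visit kitchen → queue [loft, patio, library, hall, porch, den]
Visit loft; enqueue parlor → queue [patio, library, hall, porch, den, parlor]
Visit patio → queue [library, hall, porch, den, parlor]
Visit library → queue [hall, porch, den, parlor]
Visit hall → queue [porch, den, parlor]
Visit porch → queue [den, parlor]
Visit den → queue [parlor]
Visit parlor → queue []

Visit order: lobby, attic, gallery, garage, terrace, sauna, study, chapel, kitchen, loft, patio, library, hall, porch, den, parlor

porch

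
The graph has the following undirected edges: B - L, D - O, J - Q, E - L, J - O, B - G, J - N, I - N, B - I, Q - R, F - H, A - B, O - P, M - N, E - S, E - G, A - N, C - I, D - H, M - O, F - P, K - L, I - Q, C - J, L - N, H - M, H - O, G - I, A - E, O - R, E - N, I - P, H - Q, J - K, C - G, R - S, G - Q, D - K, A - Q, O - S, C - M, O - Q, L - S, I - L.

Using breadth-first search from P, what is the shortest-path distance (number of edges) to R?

2

Level 0: P
Level 1: F, I, O
Level 2: B, C, D, G, H, J, L, M, N, Q, R, S
Level 3: A, E, K
R first appears at level 2.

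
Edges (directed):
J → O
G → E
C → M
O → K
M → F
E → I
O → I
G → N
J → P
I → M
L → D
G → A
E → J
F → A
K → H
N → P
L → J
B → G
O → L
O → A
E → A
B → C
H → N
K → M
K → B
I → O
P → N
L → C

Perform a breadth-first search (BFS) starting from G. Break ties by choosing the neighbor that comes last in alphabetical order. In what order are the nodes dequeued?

Visit G; enqueue N, E, A → queue [N, E, A]
Visit N; enqueue P → queue [E, A, P]
Visit E; enqueue J, I → queue [A, P, J, I]
Visit A → queue [P, J, I]
Visit P → queue [J, I]
Visit J; enqueue O → queue [I, O]
Visit I; enqueue M → queue [O, M]
Visit O; enqueue L, K → queue [M, L, K]
Visit M; enqueue F → queue [L, K, F]
Visit L; enqueue D, C → queue [K, F, D, C]
Visit K; enqueue H, B → queue [F, D, C, H, B]
Visit F → queue [D, C, H, B]
Visit D → queue [C, H, B]
Visit C → queue [H, B]
Visit H → queue [B]
Visit B → queue []

G, N, E, A, P, J, I, O, M, L, K, F, D, C, H, B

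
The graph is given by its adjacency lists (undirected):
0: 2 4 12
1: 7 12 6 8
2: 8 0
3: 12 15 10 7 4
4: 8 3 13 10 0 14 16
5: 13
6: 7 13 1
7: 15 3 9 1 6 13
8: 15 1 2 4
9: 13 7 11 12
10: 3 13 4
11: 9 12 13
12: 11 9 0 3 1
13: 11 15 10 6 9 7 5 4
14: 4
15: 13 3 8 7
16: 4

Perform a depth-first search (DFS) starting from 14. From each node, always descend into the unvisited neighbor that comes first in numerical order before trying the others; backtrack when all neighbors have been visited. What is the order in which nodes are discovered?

Visit 14
14 → 4
4 → 0
0 → 2
2 → 8
8 → 1
1 → 6
6 → 7
7 → 3
3 → 10
10 → 13
13 → 5
13 → 9
9 → 11
11 → 12
13 → 15
4 → 16

14 4 0 2 8 1 6 7 3 10 13 5 9 11 12 15 16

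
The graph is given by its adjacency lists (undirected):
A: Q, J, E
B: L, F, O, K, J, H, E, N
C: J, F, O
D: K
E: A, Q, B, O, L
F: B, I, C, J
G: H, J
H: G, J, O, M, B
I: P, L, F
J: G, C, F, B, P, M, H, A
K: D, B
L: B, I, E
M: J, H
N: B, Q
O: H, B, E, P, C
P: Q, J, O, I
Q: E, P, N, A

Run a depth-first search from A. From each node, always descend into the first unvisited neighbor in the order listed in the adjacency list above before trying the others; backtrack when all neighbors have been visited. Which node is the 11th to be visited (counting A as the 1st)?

Visit A
A → Q
Q → E
E → B
B → L
L → I
I → P
P → J
J → G
G → H
H → O
O → C
C → F
H → M
B → K
K → D
B → N

Visit order: A, Q, E, B, L, I, P, J, G, H, O, C, F, M, K, D, N

O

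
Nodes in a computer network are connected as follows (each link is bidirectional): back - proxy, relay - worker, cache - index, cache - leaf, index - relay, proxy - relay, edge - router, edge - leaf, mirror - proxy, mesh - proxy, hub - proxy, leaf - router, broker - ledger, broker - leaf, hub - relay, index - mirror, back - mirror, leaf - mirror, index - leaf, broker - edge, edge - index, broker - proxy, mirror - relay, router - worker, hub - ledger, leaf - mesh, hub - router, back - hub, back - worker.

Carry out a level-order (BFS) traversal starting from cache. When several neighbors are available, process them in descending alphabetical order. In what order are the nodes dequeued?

cache -> leaf -> index -> router -> mirror -> mesh -> edge -> broker -> relay -> worker -> hub -> proxy -> back -> ledger

Visit cache; enqueue leaf, index → queue [leaf, index]
Visit leaf; enqueue router, mirror, mesh, edge, broker → queue [index, router, mirror, mesh, edge, broker]
Visit index; enqueue relay → queue [router, mirror, mesh, edge, broker, relay]
Visit router; enqueue worker, hub → queue [mirror, mesh, edge, broker, relay, worker, hub]
Visit mirror; enqueue proxy, back → queue [mesh, edge, broker, relay, worker, hub, proxy, back]
Visit mesh → queue [edge, broker, relay, worker, hub, proxy, back]
Visit edge → queue [broker, relay, worker, hub, proxy, back]
Visit broker; enqueue ledger → queue [relay, worker, hub, proxy, back, ledger]
Visit relay → queue [worker, hub, proxy, back, ledger]
Visit worker → queue [hub, proxy, back, ledger]
Visit hub → queue [proxy, back, ledger]
Visit proxy → queue [back, ledger]
Visit back → queue [ledger]
Visit ledger → queue []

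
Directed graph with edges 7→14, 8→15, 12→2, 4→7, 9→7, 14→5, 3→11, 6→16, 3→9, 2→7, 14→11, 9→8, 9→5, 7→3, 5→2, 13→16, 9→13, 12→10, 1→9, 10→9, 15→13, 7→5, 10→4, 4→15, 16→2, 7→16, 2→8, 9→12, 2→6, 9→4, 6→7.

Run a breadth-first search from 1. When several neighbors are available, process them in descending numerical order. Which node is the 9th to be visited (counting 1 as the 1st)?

16

Visit 1; enqueue 9 → queue [9]
Visit 9; enqueue 13, 12, 8, 7, 5, 4 → queue [13, 12, 8, 7, 5, 4]
Visit 13; enqueue 16 → queue [12, 8, 7, 5, 4, 16]
Visit 12; enqueue 10, 2 → queue [8, 7, 5, 4, 16, 10, 2]
Visit 8; enqueue 15 → queue [7, 5, 4, 16, 10, 2, 15]
Visit 7; enqueue 14, 3 → queue [5, 4, 16, 10, 2, 15, 14, 3]
Visit 5 → queue [4, 16, 10, 2, 15, 14, 3]
Visit 4 → queue [16, 10, 2, 15, 14, 3]
Visit 16 → queue [10, 2, 15, 14, 3]
Visit 10 → queue [2, 15, 14, 3]
Visit 2; enqueue 6 → queue [15, 14, 3, 6]
Visit 15 → queue [14, 3, 6]
Visit 14; enqueue 11 → queue [3, 6, 11]
Visit 3 → queue [6, 11]
Visit 6 → queue [11]
Visit 11 → queue []

Visit order: 1, 9, 13, 12, 8, 7, 5, 4, 16, 10, 2, 15, 14, 3, 6, 11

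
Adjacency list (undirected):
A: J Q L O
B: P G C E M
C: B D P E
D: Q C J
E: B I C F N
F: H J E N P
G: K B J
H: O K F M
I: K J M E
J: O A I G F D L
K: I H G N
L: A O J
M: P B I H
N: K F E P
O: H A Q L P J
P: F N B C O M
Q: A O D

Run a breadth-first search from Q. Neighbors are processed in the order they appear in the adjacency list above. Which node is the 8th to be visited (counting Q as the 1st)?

P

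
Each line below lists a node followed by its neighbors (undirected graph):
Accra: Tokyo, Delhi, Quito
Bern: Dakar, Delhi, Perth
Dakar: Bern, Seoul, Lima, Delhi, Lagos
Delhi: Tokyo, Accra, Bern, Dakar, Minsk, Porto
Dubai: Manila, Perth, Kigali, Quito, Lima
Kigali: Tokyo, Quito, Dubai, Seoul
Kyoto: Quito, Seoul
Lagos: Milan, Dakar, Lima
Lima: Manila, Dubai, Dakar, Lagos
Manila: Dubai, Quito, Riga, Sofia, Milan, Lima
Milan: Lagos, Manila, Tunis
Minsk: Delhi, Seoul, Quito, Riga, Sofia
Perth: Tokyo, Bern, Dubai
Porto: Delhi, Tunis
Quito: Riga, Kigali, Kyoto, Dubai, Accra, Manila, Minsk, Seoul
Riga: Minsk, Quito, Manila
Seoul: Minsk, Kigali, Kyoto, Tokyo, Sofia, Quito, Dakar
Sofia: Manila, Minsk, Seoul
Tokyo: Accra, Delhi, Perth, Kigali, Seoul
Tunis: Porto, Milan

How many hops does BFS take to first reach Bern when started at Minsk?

2

Level 0: Minsk
Level 1: Delhi, Quito, Riga, Seoul, Sofia
Level 2: Accra, Bern, Dakar, Dubai, Kigali, Kyoto, Manila, Porto, Tokyo
Level 3: Lagos, Lima, Milan, Perth, Tunis
Bern first appears at level 2.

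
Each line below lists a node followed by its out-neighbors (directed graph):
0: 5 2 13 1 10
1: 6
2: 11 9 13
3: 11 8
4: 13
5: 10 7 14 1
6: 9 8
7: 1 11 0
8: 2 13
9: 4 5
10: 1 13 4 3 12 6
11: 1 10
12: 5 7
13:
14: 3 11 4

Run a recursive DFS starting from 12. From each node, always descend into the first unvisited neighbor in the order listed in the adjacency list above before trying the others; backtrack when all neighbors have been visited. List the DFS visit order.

Visit 12
12 → 5
5 → 10
10 → 1
1 → 6
6 → 9
9 → 4
4 → 13
6 → 8
8 → 2
2 → 11
10 → 3
5 → 7
7 → 0
5 → 14

12 5 10 1 6 9 4 13 8 2 11 3 7 0 14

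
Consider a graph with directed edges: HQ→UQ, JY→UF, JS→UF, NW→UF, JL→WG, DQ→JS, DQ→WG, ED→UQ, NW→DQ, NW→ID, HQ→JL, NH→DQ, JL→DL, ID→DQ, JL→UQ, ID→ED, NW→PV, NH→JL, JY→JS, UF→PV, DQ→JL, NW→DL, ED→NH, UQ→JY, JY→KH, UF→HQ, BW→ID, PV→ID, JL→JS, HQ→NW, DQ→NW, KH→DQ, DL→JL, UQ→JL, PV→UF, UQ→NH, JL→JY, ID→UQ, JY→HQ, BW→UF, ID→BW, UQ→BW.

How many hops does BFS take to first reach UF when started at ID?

2

Level 0: ID
Level 1: BW, DQ, ED, UQ
Level 2: JL, JS, JY, NH, NW, UF, WG
Level 3: DL, HQ, KH, PV
UF first appears at level 2.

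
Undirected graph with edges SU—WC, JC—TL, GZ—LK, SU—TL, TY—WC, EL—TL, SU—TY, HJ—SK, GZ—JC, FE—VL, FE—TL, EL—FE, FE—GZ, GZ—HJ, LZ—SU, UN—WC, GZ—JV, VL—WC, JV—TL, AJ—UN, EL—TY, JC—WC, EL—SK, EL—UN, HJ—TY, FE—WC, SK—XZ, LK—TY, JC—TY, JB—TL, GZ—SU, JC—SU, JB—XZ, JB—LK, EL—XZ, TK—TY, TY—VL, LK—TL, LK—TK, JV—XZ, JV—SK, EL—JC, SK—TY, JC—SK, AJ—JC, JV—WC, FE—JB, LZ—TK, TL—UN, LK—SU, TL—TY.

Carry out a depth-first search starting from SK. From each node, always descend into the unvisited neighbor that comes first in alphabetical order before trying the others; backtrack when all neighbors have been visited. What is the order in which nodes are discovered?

Visit SK
SK → EL
EL → FE
FE → GZ
GZ → HJ
HJ → TY
TY → JC
JC → AJ
AJ → UN
UN → TL
TL → JB
JB → LK
LK → SU
SU → LZ
LZ → TK
SU → WC
WC → JV
JV → XZ
WC → VL

SK -> EL -> FE -> GZ -> HJ -> TY -> JC -> AJ -> UN -> TL -> JB -> LK -> SU -> LZ -> TK -> WC -> JV -> XZ -> VL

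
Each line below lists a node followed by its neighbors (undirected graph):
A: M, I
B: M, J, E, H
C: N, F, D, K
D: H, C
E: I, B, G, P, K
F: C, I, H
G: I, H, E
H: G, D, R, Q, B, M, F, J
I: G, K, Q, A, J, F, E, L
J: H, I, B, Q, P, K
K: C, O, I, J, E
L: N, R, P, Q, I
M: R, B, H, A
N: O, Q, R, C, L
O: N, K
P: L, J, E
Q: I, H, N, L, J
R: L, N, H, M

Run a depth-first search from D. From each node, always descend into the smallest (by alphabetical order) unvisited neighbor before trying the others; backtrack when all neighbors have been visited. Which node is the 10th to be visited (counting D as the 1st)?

M

Visit D
D → C
C → F
F → H
H → B
B → E
E → G
G → I
I → A
A → M
M → R
R → L
L → N
N → O
O → K
K → J
J → P
J → Q

Visit order: D, C, F, H, B, E, G, I, A, M, R, L, N, O, K, J, P, Q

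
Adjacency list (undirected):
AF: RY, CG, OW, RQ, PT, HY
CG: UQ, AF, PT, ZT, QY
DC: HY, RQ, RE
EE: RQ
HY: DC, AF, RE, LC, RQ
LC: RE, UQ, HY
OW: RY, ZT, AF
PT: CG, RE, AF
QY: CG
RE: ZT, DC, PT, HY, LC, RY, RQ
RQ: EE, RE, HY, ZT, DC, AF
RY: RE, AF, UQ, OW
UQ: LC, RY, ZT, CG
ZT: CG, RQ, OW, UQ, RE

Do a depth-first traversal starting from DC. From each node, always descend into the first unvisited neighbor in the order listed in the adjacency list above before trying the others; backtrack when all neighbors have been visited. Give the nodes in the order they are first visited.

DC HY AF RY RE ZT CG UQ LC PT QY RQ EE OW

Visit DC
DC → HY
HY → AF
AF → RY
RY → RE
RE → ZT
ZT → CG
CG → UQ
UQ → LC
CG → PT
CG → QY
ZT → RQ
RQ → EE
ZT → OW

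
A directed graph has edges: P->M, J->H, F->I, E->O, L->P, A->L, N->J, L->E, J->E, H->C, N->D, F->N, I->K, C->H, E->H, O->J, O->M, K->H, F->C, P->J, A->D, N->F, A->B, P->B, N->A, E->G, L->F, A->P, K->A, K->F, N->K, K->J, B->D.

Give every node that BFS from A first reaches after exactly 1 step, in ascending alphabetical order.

B, D, L, P

Level 0: A
Level 1: B, D, L, P
Level 2: E, F, J, M
Level 3: C, G, H, I, N, O
Level 4: K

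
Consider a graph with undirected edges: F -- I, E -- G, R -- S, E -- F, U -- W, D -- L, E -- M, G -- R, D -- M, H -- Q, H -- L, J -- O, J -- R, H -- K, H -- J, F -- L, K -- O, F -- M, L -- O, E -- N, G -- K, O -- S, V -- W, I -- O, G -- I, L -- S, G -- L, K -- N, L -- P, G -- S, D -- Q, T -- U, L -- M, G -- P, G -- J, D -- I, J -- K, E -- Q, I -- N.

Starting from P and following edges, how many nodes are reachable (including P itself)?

BFS from P visits: P, G, L, E, I, J, K, R, S, D, F, H, M, O, N, Q
Reachable nodes: 16 of 20 total.

16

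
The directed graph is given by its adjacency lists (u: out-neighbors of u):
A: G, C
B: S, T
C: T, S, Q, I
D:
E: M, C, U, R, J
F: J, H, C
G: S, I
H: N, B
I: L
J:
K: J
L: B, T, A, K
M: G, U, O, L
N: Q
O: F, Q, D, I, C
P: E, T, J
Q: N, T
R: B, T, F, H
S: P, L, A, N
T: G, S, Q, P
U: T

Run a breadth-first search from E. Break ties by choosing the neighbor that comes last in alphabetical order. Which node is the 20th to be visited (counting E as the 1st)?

Visit E; enqueue U, R, M, J, C → queue [U, R, M, J, C]
Visit U; enqueue T → queue [R, M, J, C, T]
Visit R; enqueue H, F, B → queue [M, J, C, T, H, F, B]
Visit M; enqueue O, L, G → queue [J, C, T, H, F, B, O, L, G]
Visit J → queue [C, T, H, F, B, O, L, G]
Visit C; enqueue S, Q, I → queue [T, H, F, B, O, L, G, S, Q, I]
Visit T; enqueue P → queue [H, F, B, O, L, G, S, Q, I, P]
Visit H; enqueue N → queue [F, B, O, L, G, S, Q, I, P, N]
Visit F → queue [B, O, L, G, S, Q, I, P, N]
Visit B → queue [O, L, G, S, Q, I, P, N]
Visit O; enqueue D → queue [L, G, S, Q, I, P, N, D]
Visit L; enqueue K, A → queue [G, S, Q, I, P, N, D, K, A]
Visit G → queue [S, Q, I, P, N, D, K, A]
Visit S → queue [Q, I, P, N, D, K, A]
Visit Q → queue [I, P, N, D, K, A]
Visit I → queue [P, N, D, K, A]
Visit P → queue [N, D, K, A]
Visit N → queue [D, K, A]
Visit D → queue [K, A]
Visit K → queue [A]
Visit A → queue []

Visit order: E, U, R, M, J, C, T, H, F, B, O, L, G, S, Q, I, P, N, D, K, A

K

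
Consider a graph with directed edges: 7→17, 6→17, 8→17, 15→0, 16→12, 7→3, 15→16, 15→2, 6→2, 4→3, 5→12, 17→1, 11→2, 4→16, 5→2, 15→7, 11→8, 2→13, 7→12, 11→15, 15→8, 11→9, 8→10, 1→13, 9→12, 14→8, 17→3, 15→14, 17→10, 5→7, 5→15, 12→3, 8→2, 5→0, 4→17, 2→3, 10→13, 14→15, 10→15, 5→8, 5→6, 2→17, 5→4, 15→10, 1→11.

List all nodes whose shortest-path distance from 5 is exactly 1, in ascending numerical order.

0, 2, 4, 6, 7, 8, 12, 15

Level 0: 5
Level 1: 0, 2, 4, 6, 7, 8, 12, 15
Level 2: 3, 10, 13, 14, 16, 17
Level 3: 1
Level 4: 11
Level 5: 9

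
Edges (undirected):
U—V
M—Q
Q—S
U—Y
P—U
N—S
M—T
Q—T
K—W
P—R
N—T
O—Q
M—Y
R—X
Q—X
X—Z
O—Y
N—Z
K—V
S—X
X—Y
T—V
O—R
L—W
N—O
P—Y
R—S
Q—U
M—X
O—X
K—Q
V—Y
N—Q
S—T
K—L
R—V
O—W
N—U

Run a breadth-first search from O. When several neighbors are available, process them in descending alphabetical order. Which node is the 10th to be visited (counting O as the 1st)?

Visit O; enqueue Y, X, W, R, Q, N → queue [Y, X, W, R, Q, N]
Visit Y; enqueue V, U, P, M → queue [X, W, R, Q, N, V, U, P, M]
Visit X; enqueue Z, S → queue [W, R, Q, N, V, U, P, M, Z, S]
Visit W; enqueue L, K → queue [R, Q, N, V, U, P, M, Z, S, L, K]
Visit R → queue [Q, N, V, U, P, M, Z, S, L, K]
Visit Q; enqueue T → queue [N, V, U, P, M, Z, S, L, K, T]
Visit N → queue [V, U, P, M, Z, S, L, K, T]
Visit V → queue [U, P, M, Z, S, L, K, T]
Visit U → queue [P, M, Z, S, L, K, T]
Visit P → queue [M, Z, S, L, K, T]
Visit M → queue [Z, S, L, K, T]
Visit Z → queue [S, L, K, T]
Visit S → queue [L, K, T]
Visit L → queue [K, T]
Visit K → queue [T]
Visit T → queue []

Visit order: O, Y, X, W, R, Q, N, V, U, P, M, Z, S, L, K, T

P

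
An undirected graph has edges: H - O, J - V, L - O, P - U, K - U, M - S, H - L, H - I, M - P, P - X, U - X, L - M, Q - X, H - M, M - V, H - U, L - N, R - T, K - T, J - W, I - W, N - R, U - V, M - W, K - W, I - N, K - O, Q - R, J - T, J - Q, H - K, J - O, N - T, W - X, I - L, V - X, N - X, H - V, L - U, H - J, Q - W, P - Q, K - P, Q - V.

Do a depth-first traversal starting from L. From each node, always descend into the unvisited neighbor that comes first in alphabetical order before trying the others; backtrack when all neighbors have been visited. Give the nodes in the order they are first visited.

Visit L
L → H
H → I
I → N
N → R
R → Q
Q → J
J → O
O → K
K → P
P → M
M → S
M → V
V → U
U → X
X → W
K → T

L, H, I, N, R, Q, J, O, K, P, M, S, V, U, X, W, T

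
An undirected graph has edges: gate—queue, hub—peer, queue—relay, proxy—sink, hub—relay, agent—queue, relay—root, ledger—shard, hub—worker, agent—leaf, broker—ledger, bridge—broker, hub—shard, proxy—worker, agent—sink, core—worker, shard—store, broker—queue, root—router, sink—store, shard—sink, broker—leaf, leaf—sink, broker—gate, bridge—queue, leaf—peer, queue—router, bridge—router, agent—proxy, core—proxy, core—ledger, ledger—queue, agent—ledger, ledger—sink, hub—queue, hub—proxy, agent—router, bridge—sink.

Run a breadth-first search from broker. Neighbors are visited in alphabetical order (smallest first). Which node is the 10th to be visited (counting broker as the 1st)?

peer

Visit broker; enqueue bridge, gate, leaf, ledger, queue → queue [bridge, gate, leaf, ledger, queue]
Visit bridge; enqueue router, sink → queue [gate, leaf, ledger, queue, router, sink]
Visit gate → queue [leaf, ledger, queue, router, sink]
Visit leaf; enqueue agent, peer → queue [ledger, queue, router, sink, agent, peer]
Visit ledger; enqueue core, shard → queue [queue, router, sink, agent, peer, core, shard]
Visit queue; enqueue hub, relay → queue [router, sink, agent, peer, core, shard, hub, relay]
Visit router; enqueue root → queue [sink, agent, peer, core, shard, hub, relay, root]
Visit sink; enqueue proxy, store → queue [agent, peer, core, shard, hub, relay, root, proxy, store]
Visit agent → queue [peer, core, shard, hub, relay, root, proxy, store]
Visit peer → queue [core, shard, hub, relay, root, proxy, store]
Visit core; enqueue worker → queue [shard, hub, relay, root, proxy, store, worker]
Visit shard → queue [hub, relay, root, proxy, store, worker]
Visit hub → queue [relay, root, proxy, store, worker]
Visit relay → queue [root, proxy, store, worker]
Visit root → queue [proxy, store, worker]
Visit proxy → queue [store, worker]
Visit store → queue [worker]
Visit worker → queue []

Visit order: broker, bridge, gate, leaf, ledger, queue, router, sink, agent, peer, core, shard, hub, relay, root, proxy, store, worker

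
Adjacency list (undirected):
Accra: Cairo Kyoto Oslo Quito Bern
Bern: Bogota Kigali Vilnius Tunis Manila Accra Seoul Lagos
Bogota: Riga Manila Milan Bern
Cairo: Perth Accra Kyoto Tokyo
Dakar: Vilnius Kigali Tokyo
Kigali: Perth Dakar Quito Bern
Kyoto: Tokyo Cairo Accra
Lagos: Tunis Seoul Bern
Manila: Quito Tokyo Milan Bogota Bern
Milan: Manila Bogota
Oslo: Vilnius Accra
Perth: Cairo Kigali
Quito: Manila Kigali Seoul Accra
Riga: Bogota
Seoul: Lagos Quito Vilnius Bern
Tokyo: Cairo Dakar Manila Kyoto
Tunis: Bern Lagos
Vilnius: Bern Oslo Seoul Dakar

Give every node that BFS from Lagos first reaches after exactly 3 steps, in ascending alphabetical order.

Cairo, Dakar, Kyoto, Milan, Oslo, Perth, Riga, Tokyo

Level 0: Lagos
Level 1: Bern, Seoul, Tunis
Level 2: Accra, Bogota, Kigali, Manila, Quito, Vilnius
Level 3: Cairo, Dakar, Kyoto, Milan, Oslo, Perth, Riga, Tokyo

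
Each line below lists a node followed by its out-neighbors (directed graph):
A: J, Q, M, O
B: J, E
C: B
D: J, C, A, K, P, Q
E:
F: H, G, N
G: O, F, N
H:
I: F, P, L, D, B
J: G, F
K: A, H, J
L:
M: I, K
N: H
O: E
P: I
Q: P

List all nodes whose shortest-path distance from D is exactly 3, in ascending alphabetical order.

E, L, N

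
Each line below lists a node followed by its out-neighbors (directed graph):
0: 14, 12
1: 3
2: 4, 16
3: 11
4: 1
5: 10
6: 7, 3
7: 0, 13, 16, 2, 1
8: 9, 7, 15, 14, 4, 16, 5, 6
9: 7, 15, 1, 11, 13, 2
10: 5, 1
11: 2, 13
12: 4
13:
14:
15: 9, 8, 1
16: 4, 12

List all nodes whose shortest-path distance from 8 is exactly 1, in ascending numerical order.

Level 0: 8
Level 1: 4, 5, 6, 7, 9, 14, 15, 16
Level 2: 0, 1, 2, 3, 10, 11, 12, 13

4, 5, 6, 7, 9, 14, 15, 16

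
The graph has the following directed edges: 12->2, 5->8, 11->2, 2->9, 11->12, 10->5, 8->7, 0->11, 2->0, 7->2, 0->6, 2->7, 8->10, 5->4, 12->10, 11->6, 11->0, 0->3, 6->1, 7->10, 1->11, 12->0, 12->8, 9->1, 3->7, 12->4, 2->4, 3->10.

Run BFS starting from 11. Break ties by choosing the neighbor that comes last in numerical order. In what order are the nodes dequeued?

11 -> 12 -> 6 -> 2 -> 0 -> 10 -> 8 -> 4 -> 1 -> 9 -> 7 -> 3 -> 5

Visit 11; enqueue 12, 6, 2, 0 → queue [12, 6, 2, 0]
Visit 12; enqueue 10, 8, 4 → queue [6, 2, 0, 10, 8, 4]
Visit 6; enqueue 1 → queue [2, 0, 10, 8, 4, 1]
Visit 2; enqueue 9, 7 → queue [0, 10, 8, 4, 1, 9, 7]
Visit 0; enqueue 3 → queue [10, 8, 4, 1, 9, 7, 3]
Visit 10; enqueue 5 → queue [8, 4, 1, 9, 7, 3, 5]
Visit 8 → queue [4, 1, 9, 7, 3, 5]
Visit 4 → queue [1, 9, 7, 3, 5]
Visit 1 → queue [9, 7, 3, 5]
Visit 9 → queue [7, 3, 5]
Visit 7 → queue [3, 5]
Visit 3 → queue [5]
Visit 5 → queue []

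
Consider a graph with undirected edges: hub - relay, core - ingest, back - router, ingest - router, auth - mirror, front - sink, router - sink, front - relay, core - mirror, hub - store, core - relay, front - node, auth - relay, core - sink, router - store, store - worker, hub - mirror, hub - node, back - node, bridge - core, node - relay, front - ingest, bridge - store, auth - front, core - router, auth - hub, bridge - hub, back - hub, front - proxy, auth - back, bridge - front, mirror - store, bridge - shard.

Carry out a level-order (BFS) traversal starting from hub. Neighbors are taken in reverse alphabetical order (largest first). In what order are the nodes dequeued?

hub → store → relay → node → mirror → bridge → back → auth → worker → router → front → core → shard → sink → ingest → proxy

Visit hub; enqueue store, relay, node, mirror, bridge, back, auth → queue [store, relay, node, mirror, bridge, back, auth]
Visit store; enqueue worker, router → queue [relay, node, mirror, bridge, back, auth, worker, router]
Visit relay; enqueue front, core → queue [node, mirror, bridge, back, auth, worker, router, front, core]
Visit node → queue [mirror, bridge, back, auth, worker, router, front, core]
Visit mirror → queue [bridge, back, auth, worker, router, front, core]
Visit bridge; enqueue shard → queue [back, auth, worker, router, front, core, shard]
Visit back → queue [auth, worker, router, front, core, shard]
Visit auth → queue [worker, router, front, core, shard]
Visit worker → queue [router, front, core, shard]
Visit router; enqueue sink, ingest → queue [front, core, shard, sink, ingest]
Visit front; enqueue proxy → queue [core, shard, sink, ingest, proxy]
Visit core → queue [shard, sink, ingest, proxy]
Visit shard → queue [sink, ingest, proxy]
Visit sink → queue [ingest, proxy]
Visit ingest → queue [proxy]
Visit proxy → queue []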